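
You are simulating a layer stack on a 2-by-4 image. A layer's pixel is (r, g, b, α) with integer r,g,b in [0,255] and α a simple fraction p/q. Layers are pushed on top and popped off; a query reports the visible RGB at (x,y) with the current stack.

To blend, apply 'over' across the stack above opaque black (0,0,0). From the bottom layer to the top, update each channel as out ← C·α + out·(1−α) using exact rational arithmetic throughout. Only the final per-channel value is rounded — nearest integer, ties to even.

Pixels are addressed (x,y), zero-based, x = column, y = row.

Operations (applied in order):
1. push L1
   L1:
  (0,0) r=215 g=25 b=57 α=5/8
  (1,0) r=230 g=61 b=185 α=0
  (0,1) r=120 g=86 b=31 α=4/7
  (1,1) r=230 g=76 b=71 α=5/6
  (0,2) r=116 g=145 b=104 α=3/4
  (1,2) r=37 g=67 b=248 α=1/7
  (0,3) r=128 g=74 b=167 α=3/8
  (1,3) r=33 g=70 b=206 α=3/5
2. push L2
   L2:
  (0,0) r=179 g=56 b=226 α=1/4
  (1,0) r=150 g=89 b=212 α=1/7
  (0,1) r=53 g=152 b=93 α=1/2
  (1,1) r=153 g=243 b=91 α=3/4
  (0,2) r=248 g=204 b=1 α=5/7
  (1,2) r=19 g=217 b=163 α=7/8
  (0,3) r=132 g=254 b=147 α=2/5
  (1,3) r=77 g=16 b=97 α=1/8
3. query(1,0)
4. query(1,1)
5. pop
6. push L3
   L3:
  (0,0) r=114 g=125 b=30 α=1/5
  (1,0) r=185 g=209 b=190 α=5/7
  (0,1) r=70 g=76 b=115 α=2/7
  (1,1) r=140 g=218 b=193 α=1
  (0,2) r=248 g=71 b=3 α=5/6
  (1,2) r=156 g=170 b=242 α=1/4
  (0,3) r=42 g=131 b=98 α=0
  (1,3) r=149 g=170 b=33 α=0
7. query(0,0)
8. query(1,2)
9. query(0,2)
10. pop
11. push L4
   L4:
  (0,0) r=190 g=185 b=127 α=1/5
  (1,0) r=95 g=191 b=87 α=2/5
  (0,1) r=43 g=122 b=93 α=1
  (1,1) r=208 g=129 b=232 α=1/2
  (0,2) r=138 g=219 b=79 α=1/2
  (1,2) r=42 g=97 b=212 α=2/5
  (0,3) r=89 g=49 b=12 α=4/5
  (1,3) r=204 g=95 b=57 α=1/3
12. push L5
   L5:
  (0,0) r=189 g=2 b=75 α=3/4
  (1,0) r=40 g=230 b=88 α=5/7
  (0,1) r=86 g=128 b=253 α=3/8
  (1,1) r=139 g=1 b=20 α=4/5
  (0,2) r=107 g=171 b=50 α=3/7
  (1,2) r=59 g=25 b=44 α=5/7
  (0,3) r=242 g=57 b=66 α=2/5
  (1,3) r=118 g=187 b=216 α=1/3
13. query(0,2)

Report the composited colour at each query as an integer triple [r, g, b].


at x=1,y=0 over L1,L2:
L1 α=0: [0, 0, 0]
L2 α=1/7: [150/7, 89/7, 212/7]
→ [21, 13, 30]

at x=1,y=1 over L1,L2:
L1 α=5/6: [575/3, 190/3, 355/6]
L2 α=3/4: [488/3, 2377/12, 1993/24]
→ [163, 198, 83]

at x=0,y=0 over L1,L3:
+L1 (α=5/8) → [1075/8, 125/8, 285/8]
+L3 (α=1/5) → [1303/10, 75/2, 69/2]
rounded: [130, 38, 34]

(1,2) stack=L1,L3; from [0,0,0]:
after L1 α=1/7: [37/7, 67/7, 248/7]
after L3 α=1/4: [1203/28, 1391/28, 1219/14]
rounded: [43, 50, 87]

(0,2) stack=L1,L3; from [0,0,0]:
L1 α=3/4: [87, 435/4, 78]
L3 α=5/6: [1327/6, 1855/24, 31/2]
→ [221, 77, 16]

(0,2) stack=L1,L4,L5; from [0,0,0]:
after L1 α=3/4: [87, 435/4, 78]
after L4 α=1/2: [225/2, 1311/8, 157/2]
after L5 α=3/7: [771/7, 2337/14, 464/7]
→ [110, 167, 66]


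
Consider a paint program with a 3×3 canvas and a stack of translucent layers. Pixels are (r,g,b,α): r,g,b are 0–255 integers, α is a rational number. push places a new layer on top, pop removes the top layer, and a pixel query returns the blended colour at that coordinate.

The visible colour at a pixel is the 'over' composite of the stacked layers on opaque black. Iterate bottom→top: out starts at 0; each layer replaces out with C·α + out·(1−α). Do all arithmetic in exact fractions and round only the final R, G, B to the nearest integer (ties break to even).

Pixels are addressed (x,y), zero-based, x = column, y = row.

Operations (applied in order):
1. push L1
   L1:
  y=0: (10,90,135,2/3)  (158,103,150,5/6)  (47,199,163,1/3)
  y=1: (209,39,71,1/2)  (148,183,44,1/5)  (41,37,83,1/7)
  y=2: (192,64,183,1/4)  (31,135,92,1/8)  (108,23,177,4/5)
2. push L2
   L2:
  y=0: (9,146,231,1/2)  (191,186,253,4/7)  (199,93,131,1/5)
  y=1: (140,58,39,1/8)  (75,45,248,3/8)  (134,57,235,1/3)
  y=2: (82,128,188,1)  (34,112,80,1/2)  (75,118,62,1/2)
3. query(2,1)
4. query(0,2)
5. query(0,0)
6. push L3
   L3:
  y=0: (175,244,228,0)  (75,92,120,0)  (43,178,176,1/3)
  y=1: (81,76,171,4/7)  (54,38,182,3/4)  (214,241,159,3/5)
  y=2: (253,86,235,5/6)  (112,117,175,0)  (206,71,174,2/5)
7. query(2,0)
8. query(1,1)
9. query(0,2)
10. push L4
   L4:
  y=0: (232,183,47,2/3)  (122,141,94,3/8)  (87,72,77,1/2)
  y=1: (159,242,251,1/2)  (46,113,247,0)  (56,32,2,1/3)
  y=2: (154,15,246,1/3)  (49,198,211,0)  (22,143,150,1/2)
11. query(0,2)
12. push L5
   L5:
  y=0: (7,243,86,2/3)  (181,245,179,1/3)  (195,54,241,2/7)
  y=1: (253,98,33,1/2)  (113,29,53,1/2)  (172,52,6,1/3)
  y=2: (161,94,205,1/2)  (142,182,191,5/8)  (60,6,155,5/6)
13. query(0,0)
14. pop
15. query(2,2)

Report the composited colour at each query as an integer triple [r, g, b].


(2,1) stack=L1,L2; from [0,0,0]:
L1 α=1/7: [41/7, 37/7, 83/7]
L2 α=1/3: [340/7, 473/21, 1811/21]
→ [49, 23, 86]

at x=0,y=2 over L1,L2:
+L1 (α=1/4) → [48, 16, 183/4]
+L2 (α=1) → [82, 128, 188]
→ [82, 128, 188]

query (0,0) [L1,L2] — begin 0,0,0
L1 α=2/3: [20/3, 60, 90]
L2 α=1/2: [47/6, 103, 321/2]
→ [8, 103, 160]

query (2,0) [L1,L2,L3] — begin 0,0,0
+L1 (α=1/3) → [47/3, 199/3, 163/3]
+L2 (α=1/5) → [157/3, 215/3, 209/3]
+L3 (α=1/3) → [443/9, 964/9, 946/9]
= [49, 107, 105]

at x=1,y=1 over L1,L2,L3:
after L1 α=1/5: [148/5, 183/5, 44/5]
after L2 α=3/8: [373/8, 159/4, 197/2]
after L3 α=3/4: [1669/32, 615/16, 1289/8]
= [52, 38, 161]

(0,2) stack=L1,L2,L3; from [0,0,0]:
after L1 α=1/4: [48, 16, 183/4]
after L2 α=1: [82, 128, 188]
after L3 α=5/6: [449/2, 93, 1363/6]
rounded: [224, 93, 227]

at x=0,y=2 over L1,L2,L3,L4:
L1 α=1/4: [48, 16, 183/4]
L2 α=1: [82, 128, 188]
L3 α=5/6: [449/2, 93, 1363/6]
L4 α=1/3: [201, 67, 2101/9]
= [201, 67, 233]

query (0,0) [L1,L2,L3,L4,L5] — begin 0,0,0
L1 α=2/3: [20/3, 60, 90]
L2 α=1/2: [47/6, 103, 321/2]
L3 α=0: [47/6, 103, 321/2]
L4 α=2/3: [2831/18, 469/3, 509/6]
L5 α=2/3: [3083/54, 1927/9, 1541/18]
→ [57, 214, 86]

at x=2,y=2 over L1,L2,L3,L4:
+L1 (α=4/5) → [432/5, 92/5, 708/5]
+L2 (α=1/2) → [807/10, 341/5, 509/5]
+L3 (α=2/5) → [6541/50, 1733/25, 3267/25]
+L4 (α=1/2) → [7641/100, 2654/25, 7017/50]
→ [76, 106, 140]


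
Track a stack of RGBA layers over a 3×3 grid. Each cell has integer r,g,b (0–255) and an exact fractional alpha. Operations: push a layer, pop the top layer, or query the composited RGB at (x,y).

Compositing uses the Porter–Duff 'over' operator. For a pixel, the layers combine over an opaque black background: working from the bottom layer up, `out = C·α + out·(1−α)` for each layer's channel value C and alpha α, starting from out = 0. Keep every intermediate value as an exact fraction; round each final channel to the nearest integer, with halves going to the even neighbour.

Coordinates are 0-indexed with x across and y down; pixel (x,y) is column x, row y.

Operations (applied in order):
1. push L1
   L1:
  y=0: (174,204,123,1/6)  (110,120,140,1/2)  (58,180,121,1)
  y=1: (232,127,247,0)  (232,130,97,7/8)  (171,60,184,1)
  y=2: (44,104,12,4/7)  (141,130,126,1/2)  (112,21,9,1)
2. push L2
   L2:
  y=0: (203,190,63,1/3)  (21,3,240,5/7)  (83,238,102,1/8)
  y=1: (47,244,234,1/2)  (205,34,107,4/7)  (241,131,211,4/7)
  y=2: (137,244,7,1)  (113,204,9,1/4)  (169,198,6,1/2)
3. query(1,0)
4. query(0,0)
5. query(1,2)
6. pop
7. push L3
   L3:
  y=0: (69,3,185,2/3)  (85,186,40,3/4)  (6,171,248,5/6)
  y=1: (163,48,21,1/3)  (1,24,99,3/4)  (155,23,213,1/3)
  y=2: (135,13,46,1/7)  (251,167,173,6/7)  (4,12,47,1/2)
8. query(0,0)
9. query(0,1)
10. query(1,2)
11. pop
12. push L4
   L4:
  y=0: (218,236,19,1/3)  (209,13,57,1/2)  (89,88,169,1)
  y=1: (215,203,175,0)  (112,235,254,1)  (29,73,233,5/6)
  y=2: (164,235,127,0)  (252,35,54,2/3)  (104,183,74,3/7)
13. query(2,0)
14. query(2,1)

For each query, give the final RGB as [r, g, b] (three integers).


at x=1,y=0 over L1,L2:
L1 α=1/2: [55, 60, 70]
L2 α=5/7: [215/7, 135/7, 1340/7]
→ [31, 19, 191]

query (0,0) [L1,L2] — begin 0,0,0
after L1 α=1/6: [29, 34, 41/2]
after L2 α=1/3: [87, 86, 104/3]
rounded: [87, 86, 35]

at x=1,y=2 over L1,L2:
+L1 (α=1/2) → [141/2, 65, 63]
+L2 (α=1/4) → [649/8, 399/4, 99/2]
→ [81, 100, 50]

at x=0,y=0 over L1,L3:
L1 α=1/6: [29, 34, 41/2]
L3 α=2/3: [167/3, 40/3, 781/6]
= [56, 13, 130]

query (0,1) [L1,L3] — begin 0,0,0
L1 α=0: [0, 0, 0]
L3 α=1/3: [163/3, 16, 7]
→ [54, 16, 7]

at x=1,y=2 over L1,L3:
+L1 (α=1/2) → [141/2, 65, 63]
+L3 (α=6/7) → [3153/14, 1067/7, 1101/7]
= [225, 152, 157]

query (2,0) [L1,L4] — begin 0,0,0
+L1 (α=1) → [58, 180, 121]
+L4 (α=1) → [89, 88, 169]
→ [89, 88, 169]

(2,1) stack=L1,L4; from [0,0,0]:
L1 α=1: [171, 60, 184]
L4 α=5/6: [158/3, 425/6, 1349/6]
= [53, 71, 225]


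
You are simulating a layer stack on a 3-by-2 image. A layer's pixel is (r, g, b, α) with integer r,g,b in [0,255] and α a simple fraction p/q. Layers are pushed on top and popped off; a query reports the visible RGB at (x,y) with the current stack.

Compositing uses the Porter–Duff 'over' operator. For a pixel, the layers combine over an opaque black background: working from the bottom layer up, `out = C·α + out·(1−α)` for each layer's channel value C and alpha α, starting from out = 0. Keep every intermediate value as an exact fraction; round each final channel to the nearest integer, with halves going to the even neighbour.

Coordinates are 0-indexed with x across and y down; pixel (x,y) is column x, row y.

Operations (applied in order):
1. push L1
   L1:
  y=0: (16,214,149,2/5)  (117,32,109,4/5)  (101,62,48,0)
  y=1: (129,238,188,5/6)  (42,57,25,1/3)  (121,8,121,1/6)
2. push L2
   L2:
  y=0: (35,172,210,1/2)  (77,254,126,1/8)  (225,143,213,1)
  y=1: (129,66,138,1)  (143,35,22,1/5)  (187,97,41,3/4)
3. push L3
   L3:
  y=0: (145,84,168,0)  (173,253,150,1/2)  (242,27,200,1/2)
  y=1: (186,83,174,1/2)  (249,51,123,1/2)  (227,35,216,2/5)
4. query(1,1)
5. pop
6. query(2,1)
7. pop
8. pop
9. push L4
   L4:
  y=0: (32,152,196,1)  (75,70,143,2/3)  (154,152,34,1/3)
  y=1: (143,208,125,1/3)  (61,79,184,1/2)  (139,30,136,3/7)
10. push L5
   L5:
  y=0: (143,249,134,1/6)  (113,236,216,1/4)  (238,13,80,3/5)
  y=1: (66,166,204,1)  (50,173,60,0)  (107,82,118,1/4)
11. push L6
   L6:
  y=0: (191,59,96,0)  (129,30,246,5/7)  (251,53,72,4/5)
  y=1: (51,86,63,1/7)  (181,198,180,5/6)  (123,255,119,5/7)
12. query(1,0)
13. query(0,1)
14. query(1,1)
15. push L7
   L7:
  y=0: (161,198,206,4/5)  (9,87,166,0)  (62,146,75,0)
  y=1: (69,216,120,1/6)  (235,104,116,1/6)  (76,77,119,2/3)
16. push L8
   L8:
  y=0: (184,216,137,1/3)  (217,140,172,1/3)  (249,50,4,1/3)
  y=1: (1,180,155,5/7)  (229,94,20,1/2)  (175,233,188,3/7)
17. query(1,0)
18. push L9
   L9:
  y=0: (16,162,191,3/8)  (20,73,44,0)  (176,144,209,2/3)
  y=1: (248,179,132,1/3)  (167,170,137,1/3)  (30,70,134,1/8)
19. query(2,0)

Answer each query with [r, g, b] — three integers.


query (1,1) [L1,L2,L3] — begin 0,0,0
+L1 (α=1/3) → [14, 19, 25/3]
+L2 (α=1/5) → [199/5, 111/5, 166/15]
+L3 (α=1/2) → [722/5, 183/5, 2011/30]
rounded: [144, 37, 67]

at x=2,y=1 over L1,L2:
after L1 α=1/6: [121/6, 4/3, 121/6]
after L2 α=3/4: [3487/24, 877/12, 859/24]
= [145, 73, 36]

query (1,0) [L4,L5,L6] — begin 0,0,0
+L4 (α=2/3) → [50, 140/3, 286/3]
+L5 (α=1/4) → [263/4, 94, 251/2]
+L6 (α=5/7) → [1553/14, 338/7, 1481/7]
→ [111, 48, 212]

at x=0,y=1 over L4,L5,L6:
+L4 (α=1/3) → [143/3, 208/3, 125/3]
+L5 (α=1) → [66, 166, 204]
+L6 (α=1/7) → [447/7, 1082/7, 1287/7]
→ [64, 155, 184]

query (1,1) [L4,L5,L6] — begin 0,0,0
L4 α=1/2: [61/2, 79/2, 92]
L5 α=0: [61/2, 79/2, 92]
L6 α=5/6: [1871/12, 2059/12, 496/3]
= [156, 172, 165]

(1,0) stack=L4,L5,L6,L7,L8; from [0,0,0]:
L4 α=2/3: [50, 140/3, 286/3]
L5 α=1/4: [263/4, 94, 251/2]
L6 α=5/7: [1553/14, 338/7, 1481/7]
L7 α=0: [1553/14, 338/7, 1481/7]
L8 α=1/3: [1024/7, 552/7, 4166/21]
rounded: [146, 79, 198]

at x=2,y=0 over L4,L5,L6,L7,L8,L9:
after L4 α=1/3: [154/3, 152/3, 34/3]
after L5 α=3/5: [490/3, 421/15, 788/15]
after L6 α=4/5: [3502/15, 3601/75, 5108/75]
after L7 α=0: [3502/15, 3601/75, 5108/75]
after L8 α=1/3: [10739/45, 10952/225, 10516/225]
after L9 α=2/3: [26579/135, 75752/675, 104566/675]
→ [197, 112, 155]


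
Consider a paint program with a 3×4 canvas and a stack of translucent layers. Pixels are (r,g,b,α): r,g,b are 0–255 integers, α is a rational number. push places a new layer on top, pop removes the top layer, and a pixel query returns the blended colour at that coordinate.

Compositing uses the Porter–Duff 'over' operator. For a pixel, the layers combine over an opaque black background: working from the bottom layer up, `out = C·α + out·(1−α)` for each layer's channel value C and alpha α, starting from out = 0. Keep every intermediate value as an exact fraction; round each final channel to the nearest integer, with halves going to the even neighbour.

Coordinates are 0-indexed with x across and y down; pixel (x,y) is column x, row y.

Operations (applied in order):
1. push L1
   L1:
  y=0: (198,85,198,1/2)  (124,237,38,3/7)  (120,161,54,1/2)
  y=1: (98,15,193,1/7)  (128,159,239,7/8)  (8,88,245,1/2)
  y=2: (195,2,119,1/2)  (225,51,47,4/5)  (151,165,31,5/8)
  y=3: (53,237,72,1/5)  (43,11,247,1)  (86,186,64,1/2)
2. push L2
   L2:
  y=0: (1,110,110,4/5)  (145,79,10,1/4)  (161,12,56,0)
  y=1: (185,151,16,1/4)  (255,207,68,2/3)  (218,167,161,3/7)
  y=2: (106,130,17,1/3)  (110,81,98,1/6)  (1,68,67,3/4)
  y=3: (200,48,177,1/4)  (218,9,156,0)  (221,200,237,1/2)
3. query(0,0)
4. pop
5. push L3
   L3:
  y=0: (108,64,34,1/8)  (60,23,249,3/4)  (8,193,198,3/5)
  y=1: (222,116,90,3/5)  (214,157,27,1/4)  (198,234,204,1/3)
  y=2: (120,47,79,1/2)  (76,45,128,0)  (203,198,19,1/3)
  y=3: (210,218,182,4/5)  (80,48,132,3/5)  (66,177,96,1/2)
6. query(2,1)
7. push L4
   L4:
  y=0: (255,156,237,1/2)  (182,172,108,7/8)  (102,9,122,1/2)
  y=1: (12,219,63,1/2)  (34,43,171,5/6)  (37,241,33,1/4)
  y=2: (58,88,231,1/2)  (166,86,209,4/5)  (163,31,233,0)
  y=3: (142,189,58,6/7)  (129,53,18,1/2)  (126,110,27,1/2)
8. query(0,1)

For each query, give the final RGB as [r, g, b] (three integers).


(0,0) stack=L1,L2; from [0,0,0]:
L1 α=1/2: [99, 85/2, 99]
L2 α=4/5: [103/5, 193/2, 539/5]
rounded: [21, 96, 108]

at x=2,y=1 over L1,L3:
after L1 α=1/2: [4, 44, 245/2]
after L3 α=1/3: [206/3, 322/3, 449/3]
= [69, 107, 150]

query (0,1) [L1,L3,L4] — begin 0,0,0
+L1 (α=1/7) → [14, 15/7, 193/7]
+L3 (α=3/5) → [694/5, 2466/35, 2276/35]
+L4 (α=1/2) → [377/5, 10131/70, 4481/70]
= [75, 145, 64]


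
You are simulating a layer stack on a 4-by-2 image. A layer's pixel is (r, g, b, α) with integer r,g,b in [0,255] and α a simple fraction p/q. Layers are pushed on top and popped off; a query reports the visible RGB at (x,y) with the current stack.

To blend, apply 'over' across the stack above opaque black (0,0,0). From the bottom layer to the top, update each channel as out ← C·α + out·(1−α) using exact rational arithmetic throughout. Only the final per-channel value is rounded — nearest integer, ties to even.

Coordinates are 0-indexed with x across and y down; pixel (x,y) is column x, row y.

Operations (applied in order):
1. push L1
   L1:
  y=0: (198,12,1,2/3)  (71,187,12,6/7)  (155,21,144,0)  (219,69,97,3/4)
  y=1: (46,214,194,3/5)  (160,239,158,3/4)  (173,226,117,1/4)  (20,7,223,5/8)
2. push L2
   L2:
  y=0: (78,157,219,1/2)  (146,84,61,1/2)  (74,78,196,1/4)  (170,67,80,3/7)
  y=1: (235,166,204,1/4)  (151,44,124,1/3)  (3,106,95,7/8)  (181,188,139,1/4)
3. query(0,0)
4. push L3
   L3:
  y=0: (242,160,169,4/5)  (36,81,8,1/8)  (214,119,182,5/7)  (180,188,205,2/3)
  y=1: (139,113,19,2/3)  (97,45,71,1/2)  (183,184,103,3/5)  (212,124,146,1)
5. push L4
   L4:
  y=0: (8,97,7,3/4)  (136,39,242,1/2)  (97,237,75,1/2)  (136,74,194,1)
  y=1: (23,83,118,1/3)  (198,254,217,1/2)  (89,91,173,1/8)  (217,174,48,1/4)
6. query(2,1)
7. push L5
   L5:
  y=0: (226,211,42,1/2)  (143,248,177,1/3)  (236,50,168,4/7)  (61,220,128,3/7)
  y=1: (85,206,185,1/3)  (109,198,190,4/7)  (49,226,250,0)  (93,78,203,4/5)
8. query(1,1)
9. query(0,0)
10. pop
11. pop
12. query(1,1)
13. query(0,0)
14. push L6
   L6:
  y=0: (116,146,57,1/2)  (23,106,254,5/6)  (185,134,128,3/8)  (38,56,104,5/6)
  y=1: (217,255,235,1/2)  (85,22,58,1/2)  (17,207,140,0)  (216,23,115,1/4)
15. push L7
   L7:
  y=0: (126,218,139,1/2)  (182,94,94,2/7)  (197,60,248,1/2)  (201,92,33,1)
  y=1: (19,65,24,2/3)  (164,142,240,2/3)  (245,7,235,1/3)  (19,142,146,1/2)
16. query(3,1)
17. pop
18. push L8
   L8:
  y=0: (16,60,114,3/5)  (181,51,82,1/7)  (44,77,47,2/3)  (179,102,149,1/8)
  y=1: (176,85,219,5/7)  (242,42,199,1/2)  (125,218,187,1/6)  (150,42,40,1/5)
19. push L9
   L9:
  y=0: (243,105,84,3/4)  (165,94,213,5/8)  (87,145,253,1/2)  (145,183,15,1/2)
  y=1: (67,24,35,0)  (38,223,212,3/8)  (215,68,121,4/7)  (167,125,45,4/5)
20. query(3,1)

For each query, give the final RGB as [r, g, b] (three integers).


query (0,0) [L1,L2] — begin 0,0,0
L1 α=2/3: [132, 8, 2/3]
L2 α=1/2: [105, 165/2, 659/6]
→ [105, 82, 110]

(2,1) stack=L1,L2,L3,L4; from [0,0,0]:
after L1 α=1/4: [173/4, 113/2, 117/4]
after L2 α=7/8: [257/32, 1597/16, 2777/32]
after L3 α=3/5: [9041/80, 6013/40, 7721/80]
after L4 α=1/8: [70407/640, 45731/320, 67887/640]
= [110, 143, 106]

query (1,1) [L1,L2,L3,L4,L5] — begin 0,0,0
after L1 α=3/4: [120, 717/4, 237/2]
after L2 α=1/3: [391/3, 805/6, 361/3]
after L3 α=1/2: [341/3, 1075/12, 287/3]
after L4 α=1/2: [935/6, 4123/24, 469/3]
after L5 α=4/7: [1807/14, 10459/56, 1229/7]
= [129, 187, 176]

at x=0,y=0 over L1,L2,L3,L4,L5:
L1 α=2/3: [132, 8, 2/3]
L2 α=1/2: [105, 165/2, 659/6]
L3 α=4/5: [1073/5, 289/2, 943/6]
L4 α=3/4: [1193/20, 871/8, 1069/24]
L5 α=1/2: [5713/40, 2559/16, 2077/48]
rounded: [143, 160, 43]

query (1,1) [L1,L2,L3] — begin 0,0,0
+L1 (α=3/4) → [120, 717/4, 237/2]
+L2 (α=1/3) → [391/3, 805/6, 361/3]
+L3 (α=1/2) → [341/3, 1075/12, 287/3]
rounded: [114, 90, 96]

at x=0,y=0 over L1,L2,L3:
after L1 α=2/3: [132, 8, 2/3]
after L2 α=1/2: [105, 165/2, 659/6]
after L3 α=4/5: [1073/5, 289/2, 943/6]
rounded: [215, 144, 157]

at x=3,y=1 over L1,L2,L3,L6,L7:
L1 α=5/8: [25/2, 35/8, 1115/8]
L2 α=1/4: [437/8, 1609/32, 4457/32]
L3 α=1: [212, 124, 146]
L6 α=1/4: [213, 395/4, 553/4]
L7 α=1/2: [116, 963/8, 1137/8]
→ [116, 120, 142]

query (3,1) [L1,L2,L3,L6,L8,L9] — begin 0,0,0
L1 α=5/8: [25/2, 35/8, 1115/8]
L2 α=1/4: [437/8, 1609/32, 4457/32]
L3 α=1: [212, 124, 146]
L6 α=1/4: [213, 395/4, 553/4]
L8 α=1/5: [1002/5, 437/5, 593/5]
L9 α=4/5: [4342/25, 2937/25, 1493/25]
rounded: [174, 117, 60]


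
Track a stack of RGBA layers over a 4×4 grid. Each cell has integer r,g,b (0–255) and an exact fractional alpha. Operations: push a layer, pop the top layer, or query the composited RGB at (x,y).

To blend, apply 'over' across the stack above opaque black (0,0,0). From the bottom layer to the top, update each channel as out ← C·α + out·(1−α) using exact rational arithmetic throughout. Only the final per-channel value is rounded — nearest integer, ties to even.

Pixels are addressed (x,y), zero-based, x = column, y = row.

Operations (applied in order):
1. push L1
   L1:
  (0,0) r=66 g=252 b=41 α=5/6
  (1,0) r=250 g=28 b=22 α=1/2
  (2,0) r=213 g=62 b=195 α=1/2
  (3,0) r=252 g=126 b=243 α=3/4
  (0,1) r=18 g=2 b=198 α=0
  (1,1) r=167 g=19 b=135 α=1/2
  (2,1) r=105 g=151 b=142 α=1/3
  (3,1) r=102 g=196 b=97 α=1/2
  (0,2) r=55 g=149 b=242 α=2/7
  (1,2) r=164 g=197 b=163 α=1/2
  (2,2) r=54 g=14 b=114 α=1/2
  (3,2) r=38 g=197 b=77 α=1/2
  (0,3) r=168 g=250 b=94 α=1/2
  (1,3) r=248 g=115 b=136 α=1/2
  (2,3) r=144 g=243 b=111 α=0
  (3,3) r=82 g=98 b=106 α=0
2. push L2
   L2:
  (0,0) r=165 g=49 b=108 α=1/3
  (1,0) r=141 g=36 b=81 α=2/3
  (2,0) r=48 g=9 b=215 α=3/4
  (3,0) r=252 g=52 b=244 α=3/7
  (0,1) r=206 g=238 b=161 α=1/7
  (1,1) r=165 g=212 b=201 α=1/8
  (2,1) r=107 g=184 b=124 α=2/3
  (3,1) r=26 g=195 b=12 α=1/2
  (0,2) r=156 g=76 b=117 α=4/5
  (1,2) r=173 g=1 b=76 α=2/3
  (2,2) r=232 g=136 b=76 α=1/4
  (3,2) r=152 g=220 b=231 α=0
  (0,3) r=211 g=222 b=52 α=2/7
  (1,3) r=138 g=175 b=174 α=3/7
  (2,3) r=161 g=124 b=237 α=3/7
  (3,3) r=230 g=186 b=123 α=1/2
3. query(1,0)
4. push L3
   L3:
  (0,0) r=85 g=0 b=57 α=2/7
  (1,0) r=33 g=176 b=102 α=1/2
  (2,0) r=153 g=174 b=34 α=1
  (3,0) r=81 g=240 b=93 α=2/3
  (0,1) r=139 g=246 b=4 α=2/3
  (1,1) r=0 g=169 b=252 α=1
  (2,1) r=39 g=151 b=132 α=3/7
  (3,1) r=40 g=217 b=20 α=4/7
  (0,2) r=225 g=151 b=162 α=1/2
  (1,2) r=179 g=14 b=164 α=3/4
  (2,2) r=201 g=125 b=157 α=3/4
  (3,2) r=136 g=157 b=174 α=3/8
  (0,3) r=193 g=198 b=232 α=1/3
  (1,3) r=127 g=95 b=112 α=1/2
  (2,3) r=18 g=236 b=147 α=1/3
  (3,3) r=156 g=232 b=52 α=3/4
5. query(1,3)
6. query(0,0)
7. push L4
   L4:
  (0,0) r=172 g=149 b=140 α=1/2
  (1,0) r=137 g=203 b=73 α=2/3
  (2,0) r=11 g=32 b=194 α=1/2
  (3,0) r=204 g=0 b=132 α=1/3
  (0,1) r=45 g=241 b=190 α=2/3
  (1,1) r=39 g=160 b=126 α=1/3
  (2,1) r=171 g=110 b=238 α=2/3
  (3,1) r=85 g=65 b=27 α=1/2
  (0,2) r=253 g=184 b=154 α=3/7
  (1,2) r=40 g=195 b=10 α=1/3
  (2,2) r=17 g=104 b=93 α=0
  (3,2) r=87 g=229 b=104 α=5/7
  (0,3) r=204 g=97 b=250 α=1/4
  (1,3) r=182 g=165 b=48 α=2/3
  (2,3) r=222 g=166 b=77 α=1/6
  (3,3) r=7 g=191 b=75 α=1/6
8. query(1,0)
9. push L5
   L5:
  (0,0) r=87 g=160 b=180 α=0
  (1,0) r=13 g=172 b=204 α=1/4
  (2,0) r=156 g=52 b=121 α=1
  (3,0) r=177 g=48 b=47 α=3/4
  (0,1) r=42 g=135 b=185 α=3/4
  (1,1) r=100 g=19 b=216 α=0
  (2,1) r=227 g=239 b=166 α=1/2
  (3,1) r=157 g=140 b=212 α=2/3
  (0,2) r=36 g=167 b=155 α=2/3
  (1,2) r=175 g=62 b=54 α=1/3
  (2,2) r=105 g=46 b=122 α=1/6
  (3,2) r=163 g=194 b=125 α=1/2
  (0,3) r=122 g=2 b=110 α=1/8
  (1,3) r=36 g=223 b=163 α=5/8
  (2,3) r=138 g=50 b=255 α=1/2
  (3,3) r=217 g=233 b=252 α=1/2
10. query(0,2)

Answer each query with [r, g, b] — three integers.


query (1,0) [L1,L2] — begin 0,0,0
after L1 α=1/2: [125, 14, 11]
after L2 α=2/3: [407/3, 86/3, 173/3]
= [136, 29, 58]

(1,3) stack=L1,L2,L3; from [0,0,0]:
after L1 α=1/2: [124, 115/2, 68]
after L2 α=3/7: [130, 755/7, 794/7]
after L3 α=1/2: [257/2, 710/7, 789/7]
→ [128, 101, 113]

at x=0,y=0 over L1,L2,L3:
after L1 α=5/6: [55, 210, 205/6]
after L2 α=1/3: [275/3, 469/3, 529/9]
after L3 α=2/7: [1885/21, 335/3, 3671/63]
= [90, 112, 58]

at x=1,y=0 over L1,L2,L3,L4:
after L1 α=1/2: [125, 14, 11]
after L2 α=2/3: [407/3, 86/3, 173/3]
after L3 α=1/2: [253/3, 307/3, 479/6]
after L4 α=2/3: [1075/9, 1525/9, 1355/18]
rounded: [119, 169, 75]

(0,2) stack=L1,L2,L3,L4,L5; from [0,0,0]:
L1 α=2/7: [110/7, 298/7, 484/7]
L2 α=4/5: [4478/35, 2426/35, 752/7]
L3 α=1/2: [12353/70, 7711/70, 943/7]
L4 α=3/7: [51271/245, 34742/245, 7006/49]
L5 α=2/3: [68911/735, 116572/735, 22196/147]
= [94, 159, 151]


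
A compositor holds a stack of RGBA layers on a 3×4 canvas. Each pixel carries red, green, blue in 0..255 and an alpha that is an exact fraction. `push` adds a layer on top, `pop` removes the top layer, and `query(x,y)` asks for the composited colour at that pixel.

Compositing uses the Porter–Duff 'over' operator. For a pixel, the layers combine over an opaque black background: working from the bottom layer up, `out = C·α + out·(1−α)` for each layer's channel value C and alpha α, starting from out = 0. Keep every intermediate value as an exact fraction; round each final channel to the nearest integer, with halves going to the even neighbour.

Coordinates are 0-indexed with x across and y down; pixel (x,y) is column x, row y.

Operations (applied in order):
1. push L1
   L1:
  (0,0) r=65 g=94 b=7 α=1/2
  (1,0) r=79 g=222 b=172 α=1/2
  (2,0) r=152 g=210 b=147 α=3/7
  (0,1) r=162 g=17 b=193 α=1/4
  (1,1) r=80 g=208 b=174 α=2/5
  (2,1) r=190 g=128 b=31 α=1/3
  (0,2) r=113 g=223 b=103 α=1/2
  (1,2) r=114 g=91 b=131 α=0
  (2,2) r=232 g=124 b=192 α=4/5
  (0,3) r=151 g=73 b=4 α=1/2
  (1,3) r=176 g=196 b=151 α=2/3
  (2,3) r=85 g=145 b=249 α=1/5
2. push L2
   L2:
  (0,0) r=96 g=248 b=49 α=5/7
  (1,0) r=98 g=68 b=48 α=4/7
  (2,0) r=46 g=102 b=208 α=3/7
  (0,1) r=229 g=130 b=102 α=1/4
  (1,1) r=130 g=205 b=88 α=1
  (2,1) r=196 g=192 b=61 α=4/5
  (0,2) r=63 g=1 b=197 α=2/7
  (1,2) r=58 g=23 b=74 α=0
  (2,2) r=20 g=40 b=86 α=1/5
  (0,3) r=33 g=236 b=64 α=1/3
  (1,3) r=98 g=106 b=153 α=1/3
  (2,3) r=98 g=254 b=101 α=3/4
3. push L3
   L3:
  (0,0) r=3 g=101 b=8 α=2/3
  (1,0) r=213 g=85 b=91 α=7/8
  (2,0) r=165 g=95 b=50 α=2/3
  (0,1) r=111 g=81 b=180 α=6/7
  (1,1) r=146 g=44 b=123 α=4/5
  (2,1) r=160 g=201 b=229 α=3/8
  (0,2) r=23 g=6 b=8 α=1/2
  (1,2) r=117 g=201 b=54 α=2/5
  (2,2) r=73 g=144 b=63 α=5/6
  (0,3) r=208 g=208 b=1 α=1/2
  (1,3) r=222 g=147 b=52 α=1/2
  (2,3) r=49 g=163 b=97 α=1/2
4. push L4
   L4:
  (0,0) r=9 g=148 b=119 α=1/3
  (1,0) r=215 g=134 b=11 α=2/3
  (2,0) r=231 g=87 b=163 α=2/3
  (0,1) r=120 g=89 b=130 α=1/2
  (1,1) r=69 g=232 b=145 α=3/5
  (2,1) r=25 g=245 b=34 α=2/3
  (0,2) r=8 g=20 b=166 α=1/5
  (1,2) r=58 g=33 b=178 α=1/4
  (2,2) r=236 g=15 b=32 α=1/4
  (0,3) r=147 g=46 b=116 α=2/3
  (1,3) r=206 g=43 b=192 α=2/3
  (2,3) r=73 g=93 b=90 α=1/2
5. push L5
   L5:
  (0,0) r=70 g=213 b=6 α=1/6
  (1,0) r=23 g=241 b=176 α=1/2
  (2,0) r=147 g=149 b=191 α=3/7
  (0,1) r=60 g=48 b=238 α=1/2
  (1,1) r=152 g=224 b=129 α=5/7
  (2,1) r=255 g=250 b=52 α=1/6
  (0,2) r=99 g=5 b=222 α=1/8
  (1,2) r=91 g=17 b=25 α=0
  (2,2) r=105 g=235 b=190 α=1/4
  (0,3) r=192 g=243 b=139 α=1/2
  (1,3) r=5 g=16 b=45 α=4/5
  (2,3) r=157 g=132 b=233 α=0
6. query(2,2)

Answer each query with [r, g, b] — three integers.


query (2,2) [L1,L2,L3,L4,L5] — begin 0,0,0
+L1 (α=4/5) → [928/5, 496/5, 768/5]
+L2 (α=1/5) → [3812/25, 2184/25, 3502/25]
+L3 (α=5/6) → [12937/150, 3364/25, 11377/150]
+L4 (α=1/4) → [24737/200, 10467/100, 12977/200]
+L5 (α=1/4) → [95211/800, 54901/400, 76931/800]
→ [119, 137, 96]


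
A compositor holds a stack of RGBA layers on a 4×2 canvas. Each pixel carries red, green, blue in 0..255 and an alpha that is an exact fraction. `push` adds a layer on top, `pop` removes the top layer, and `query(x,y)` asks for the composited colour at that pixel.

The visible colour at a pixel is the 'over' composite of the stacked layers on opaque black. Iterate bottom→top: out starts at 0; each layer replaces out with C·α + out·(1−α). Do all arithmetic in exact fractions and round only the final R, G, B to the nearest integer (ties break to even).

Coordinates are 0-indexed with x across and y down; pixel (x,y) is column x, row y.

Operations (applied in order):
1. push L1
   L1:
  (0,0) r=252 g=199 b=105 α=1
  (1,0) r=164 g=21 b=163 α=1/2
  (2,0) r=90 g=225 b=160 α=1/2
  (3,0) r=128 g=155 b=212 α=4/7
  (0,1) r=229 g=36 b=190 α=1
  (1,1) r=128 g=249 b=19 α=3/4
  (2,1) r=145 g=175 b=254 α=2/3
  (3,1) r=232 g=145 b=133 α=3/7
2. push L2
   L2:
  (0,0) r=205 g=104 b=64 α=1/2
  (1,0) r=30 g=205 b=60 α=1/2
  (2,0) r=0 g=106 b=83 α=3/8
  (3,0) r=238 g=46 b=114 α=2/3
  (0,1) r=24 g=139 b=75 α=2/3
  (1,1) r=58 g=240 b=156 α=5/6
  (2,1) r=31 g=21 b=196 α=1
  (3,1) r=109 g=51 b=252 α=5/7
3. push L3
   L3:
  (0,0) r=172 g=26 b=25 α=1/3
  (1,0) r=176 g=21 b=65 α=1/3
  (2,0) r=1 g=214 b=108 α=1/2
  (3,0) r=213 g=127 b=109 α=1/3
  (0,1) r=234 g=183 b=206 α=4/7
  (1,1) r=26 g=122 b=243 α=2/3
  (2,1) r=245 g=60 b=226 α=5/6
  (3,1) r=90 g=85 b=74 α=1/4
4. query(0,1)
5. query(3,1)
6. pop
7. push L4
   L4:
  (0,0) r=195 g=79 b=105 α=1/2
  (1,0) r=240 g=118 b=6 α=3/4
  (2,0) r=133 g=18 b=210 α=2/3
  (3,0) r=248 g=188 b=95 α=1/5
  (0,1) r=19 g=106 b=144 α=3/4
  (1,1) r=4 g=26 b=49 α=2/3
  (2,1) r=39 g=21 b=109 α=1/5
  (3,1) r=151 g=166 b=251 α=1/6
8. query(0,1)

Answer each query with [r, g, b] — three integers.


at x=0,y=1 over L1,L2,L3:
after L1 α=1: [229, 36, 190]
after L2 α=2/3: [277/3, 314/3, 340/3]
after L3 α=4/7: [1213/7, 1046/7, 1164/7]
rounded: [173, 149, 166]

query (3,1) [L1,L2,L3] — begin 0,0,0
+L1 (α=3/7) → [696/7, 435/7, 57]
+L2 (α=5/7) → [5207/49, 2655/49, 1374/7]
+L3 (α=1/4) → [20031/196, 6065/98, 1160/7]
→ [102, 62, 166]

query (0,1) [L1,L2,L4] — begin 0,0,0
L1 α=1: [229, 36, 190]
L2 α=2/3: [277/3, 314/3, 340/3]
L4 α=3/4: [112/3, 317/3, 409/3]
→ [37, 106, 136]


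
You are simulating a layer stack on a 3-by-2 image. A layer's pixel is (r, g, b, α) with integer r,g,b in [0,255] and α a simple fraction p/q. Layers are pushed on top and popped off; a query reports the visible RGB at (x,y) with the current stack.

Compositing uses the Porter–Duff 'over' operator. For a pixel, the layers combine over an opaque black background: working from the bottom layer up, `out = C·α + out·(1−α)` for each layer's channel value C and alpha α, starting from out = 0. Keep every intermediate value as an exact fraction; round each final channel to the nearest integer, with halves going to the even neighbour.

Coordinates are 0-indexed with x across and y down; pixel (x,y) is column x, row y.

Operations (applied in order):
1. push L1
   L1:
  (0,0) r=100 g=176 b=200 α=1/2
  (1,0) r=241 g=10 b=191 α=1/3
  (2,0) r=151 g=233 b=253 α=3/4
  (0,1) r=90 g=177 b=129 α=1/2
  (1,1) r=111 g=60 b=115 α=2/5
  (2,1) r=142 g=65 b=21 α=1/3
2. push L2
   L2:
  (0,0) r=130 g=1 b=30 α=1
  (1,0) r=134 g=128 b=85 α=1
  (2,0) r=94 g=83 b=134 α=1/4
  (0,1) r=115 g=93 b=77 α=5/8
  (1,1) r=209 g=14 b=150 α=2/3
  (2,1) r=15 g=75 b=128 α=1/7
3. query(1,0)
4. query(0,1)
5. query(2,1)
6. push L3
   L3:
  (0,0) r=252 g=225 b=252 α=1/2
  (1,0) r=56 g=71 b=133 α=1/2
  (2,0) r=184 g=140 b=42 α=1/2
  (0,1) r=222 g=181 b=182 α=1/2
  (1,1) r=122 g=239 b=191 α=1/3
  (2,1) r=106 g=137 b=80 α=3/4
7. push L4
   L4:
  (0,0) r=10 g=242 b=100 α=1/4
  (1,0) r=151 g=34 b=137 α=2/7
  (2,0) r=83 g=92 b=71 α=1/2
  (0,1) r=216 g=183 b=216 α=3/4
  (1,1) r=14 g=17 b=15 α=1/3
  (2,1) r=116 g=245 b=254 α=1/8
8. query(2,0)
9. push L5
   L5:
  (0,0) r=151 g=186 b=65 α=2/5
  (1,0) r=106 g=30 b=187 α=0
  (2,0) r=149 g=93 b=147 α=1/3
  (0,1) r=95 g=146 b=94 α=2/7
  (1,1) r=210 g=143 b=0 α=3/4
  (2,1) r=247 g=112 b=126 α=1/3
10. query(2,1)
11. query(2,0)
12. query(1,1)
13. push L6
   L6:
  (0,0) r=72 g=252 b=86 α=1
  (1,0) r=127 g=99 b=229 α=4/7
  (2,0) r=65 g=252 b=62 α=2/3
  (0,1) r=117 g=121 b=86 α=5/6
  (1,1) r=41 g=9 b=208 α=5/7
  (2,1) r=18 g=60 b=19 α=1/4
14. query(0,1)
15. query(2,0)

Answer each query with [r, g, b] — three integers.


query (1,0) [L1,L2] — begin 0,0,0
L1 α=1/3: [241/3, 10/3, 191/3]
L2 α=1: [134, 128, 85]
rounded: [134, 128, 85]

query (0,1) [L1,L2] — begin 0,0,0
+L1 (α=1/2) → [45, 177/2, 129/2]
+L2 (α=5/8) → [355/4, 1461/16, 1157/16]
= [89, 91, 72]

(2,1) stack=L1,L2; from [0,0,0]:
after L1 α=1/3: [142/3, 65/3, 7]
after L2 α=1/7: [299/7, 205/7, 170/7]
rounded: [43, 29, 24]

at x=2,y=0 over L1,L2,L3,L4:
L1 α=3/4: [453/4, 699/4, 759/4]
L2 α=1/4: [1735/16, 2429/16, 2813/16]
L3 α=1/2: [4679/32, 4669/32, 3485/32]
L4 α=1/2: [7335/64, 7613/64, 5757/64]
→ [115, 119, 90]

at x=2,y=1 over L1,L2,L3,L4,L5:
+L1 (α=1/3) → [142/3, 65/3, 7]
+L2 (α=1/7) → [299/7, 205/7, 170/7]
+L3 (α=3/4) → [2525/28, 1541/14, 925/14]
+L4 (α=1/8) → [2989/32, 2031/16, 1433/16]
+L5 (α=1/3) → [6941/48, 2927/24, 2441/24]
→ [145, 122, 102]

at x=2,y=0 over L1,L2,L3,L4,L5:
after L1 α=3/4: [453/4, 699/4, 759/4]
after L2 α=1/4: [1735/16, 2429/16, 2813/16]
after L3 α=1/2: [4679/32, 4669/32, 3485/32]
after L4 α=1/2: [7335/64, 7613/64, 5757/64]
after L5 α=1/3: [12103/96, 10589/96, 3487/32]
= [126, 110, 109]

(1,1) stack=L1,L2,L3,L4,L5; from [0,0,0]:
+L1 (α=2/5) → [222/5, 24, 46]
+L2 (α=2/3) → [2312/15, 52/3, 346/3]
+L3 (α=1/3) → [6454/45, 821/9, 1265/9]
+L4 (α=1/3) → [13538/135, 1795/27, 2665/27]
+L5 (α=3/4) → [24647/135, 6689/54, 2665/108]
→ [183, 124, 25]

(0,1) stack=L1,L2,L3,L4,L5,L6; from [0,0,0]:
L1 α=1/2: [45, 177/2, 129/2]
L2 α=5/8: [355/4, 1461/16, 1157/16]
L3 α=1/2: [1243/8, 4357/32, 4069/32]
L4 α=3/4: [6427/32, 21925/128, 24805/128]
L5 α=2/7: [38215/224, 147001/896, 148089/896]
L6 α=5/6: [169255/1344, 689081/5376, 533369/5376]
= [126, 128, 99]

at x=2,y=0 over L1,L2,L3,L4,L5,L6:
+L1 (α=3/4) → [453/4, 699/4, 759/4]
+L2 (α=1/4) → [1735/16, 2429/16, 2813/16]
+L3 (α=1/2) → [4679/32, 4669/32, 3485/32]
+L4 (α=1/2) → [7335/64, 7613/64, 5757/64]
+L5 (α=1/3) → [12103/96, 10589/96, 3487/32]
+L6 (α=2/3) → [24583/288, 58973/288, 2485/32]
= [85, 205, 78]


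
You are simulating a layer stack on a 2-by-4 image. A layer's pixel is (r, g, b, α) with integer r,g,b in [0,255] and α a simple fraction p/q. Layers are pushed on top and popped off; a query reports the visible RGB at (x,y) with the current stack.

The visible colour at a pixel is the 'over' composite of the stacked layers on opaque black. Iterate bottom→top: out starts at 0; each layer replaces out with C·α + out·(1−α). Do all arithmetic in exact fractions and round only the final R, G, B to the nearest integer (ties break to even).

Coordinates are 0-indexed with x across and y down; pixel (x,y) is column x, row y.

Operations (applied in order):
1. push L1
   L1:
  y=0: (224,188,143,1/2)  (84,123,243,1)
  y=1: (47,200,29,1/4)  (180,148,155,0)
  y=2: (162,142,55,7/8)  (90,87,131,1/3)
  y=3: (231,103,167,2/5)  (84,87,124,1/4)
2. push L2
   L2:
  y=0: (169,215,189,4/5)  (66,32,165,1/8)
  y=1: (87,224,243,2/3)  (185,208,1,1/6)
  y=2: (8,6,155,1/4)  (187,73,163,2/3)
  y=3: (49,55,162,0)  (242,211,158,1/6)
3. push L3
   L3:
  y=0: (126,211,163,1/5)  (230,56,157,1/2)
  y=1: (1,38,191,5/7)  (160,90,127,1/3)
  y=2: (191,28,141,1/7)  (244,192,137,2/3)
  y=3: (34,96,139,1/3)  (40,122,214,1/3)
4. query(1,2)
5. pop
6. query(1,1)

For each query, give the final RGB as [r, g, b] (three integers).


query (1,2) [L1,L2,L3] — begin 0,0,0
after L1 α=1/3: [30, 29, 131/3]
after L2 α=2/3: [404/3, 175/3, 1109/9]
after L3 α=2/3: [1868/9, 1327/9, 3575/27]
→ [208, 147, 132]

query (1,1) [L1,L2] — begin 0,0,0
+L1 (α=0) → [0, 0, 0]
+L2 (α=1/6) → [185/6, 104/3, 1/6]
= [31, 35, 0]


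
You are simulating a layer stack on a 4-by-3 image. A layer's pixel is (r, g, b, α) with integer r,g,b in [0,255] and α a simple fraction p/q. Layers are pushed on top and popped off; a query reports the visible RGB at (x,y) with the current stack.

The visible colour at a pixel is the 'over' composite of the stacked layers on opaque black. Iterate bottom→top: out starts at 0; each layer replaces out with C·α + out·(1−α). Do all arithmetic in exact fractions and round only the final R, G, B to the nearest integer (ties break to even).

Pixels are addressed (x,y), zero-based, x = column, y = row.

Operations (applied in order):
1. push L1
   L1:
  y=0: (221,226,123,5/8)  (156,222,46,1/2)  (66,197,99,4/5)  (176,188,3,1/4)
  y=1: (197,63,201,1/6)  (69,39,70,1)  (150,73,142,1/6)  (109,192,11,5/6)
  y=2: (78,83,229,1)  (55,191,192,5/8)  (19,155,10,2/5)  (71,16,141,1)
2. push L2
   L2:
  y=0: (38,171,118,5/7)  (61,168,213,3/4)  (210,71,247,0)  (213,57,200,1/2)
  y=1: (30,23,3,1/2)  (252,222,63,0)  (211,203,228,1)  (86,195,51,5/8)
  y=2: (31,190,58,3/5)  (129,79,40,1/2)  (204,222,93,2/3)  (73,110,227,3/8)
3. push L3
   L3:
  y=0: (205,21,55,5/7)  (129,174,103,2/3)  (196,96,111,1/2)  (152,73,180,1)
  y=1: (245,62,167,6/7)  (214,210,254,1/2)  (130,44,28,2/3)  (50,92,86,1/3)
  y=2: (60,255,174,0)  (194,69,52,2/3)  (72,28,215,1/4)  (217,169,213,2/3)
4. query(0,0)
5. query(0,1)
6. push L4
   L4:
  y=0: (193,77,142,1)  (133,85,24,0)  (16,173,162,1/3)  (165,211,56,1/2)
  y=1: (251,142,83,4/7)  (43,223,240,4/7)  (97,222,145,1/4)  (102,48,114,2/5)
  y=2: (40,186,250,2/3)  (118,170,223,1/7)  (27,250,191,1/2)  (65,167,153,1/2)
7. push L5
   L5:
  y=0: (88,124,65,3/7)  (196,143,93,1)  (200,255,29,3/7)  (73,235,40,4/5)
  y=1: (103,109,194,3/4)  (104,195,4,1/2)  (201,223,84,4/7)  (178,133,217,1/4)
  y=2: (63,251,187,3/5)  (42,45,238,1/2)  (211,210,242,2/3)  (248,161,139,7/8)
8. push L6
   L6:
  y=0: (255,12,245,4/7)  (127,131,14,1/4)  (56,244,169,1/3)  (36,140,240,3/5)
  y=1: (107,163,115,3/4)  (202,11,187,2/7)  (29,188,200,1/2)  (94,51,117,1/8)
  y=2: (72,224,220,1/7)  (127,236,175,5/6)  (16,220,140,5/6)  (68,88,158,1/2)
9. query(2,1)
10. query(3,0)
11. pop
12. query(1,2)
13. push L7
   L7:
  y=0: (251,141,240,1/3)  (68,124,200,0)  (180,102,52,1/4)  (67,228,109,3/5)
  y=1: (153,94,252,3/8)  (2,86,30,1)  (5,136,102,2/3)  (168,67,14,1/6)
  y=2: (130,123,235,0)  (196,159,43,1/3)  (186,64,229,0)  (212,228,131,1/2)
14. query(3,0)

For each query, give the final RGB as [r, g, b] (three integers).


at x=0,y=0 over L1,L2,L3:
+L1 (α=5/8) → [1105/8, 565/4, 615/8]
+L2 (α=5/7) → [1865/28, 325/2, 425/4]
+L3 (α=5/7) → [16215/98, 430/7, 975/14]
rounded: [165, 61, 70]

query (0,1) [L1,L2,L3] — begin 0,0,0
L1 α=1/6: [197/6, 21/2, 67/2]
L2 α=1/2: [377/12, 67/4, 73/4]
L3 α=6/7: [18017/84, 1555/28, 583/4]
rounded: [214, 56, 146]

at x=2,y=1 over L1,L2,L3,L4,L5,L6:
+L1 (α=1/6) → [25, 73/6, 71/3]
+L2 (α=1) → [211, 203, 228]
+L3 (α=2/3) → [157, 97, 284/3]
+L4 (α=1/4) → [142, 513/4, 429/4]
+L5 (α=4/7) → [1230/7, 5107/28, 2631/28]
+L6 (α=1/2) → [1433/14, 10371/56, 8231/56]
rounded: [102, 185, 147]

query (3,0) [L1,L2,L3,L4,L5,L6] — begin 0,0,0
+L1 (α=1/4) → [44, 47, 3/4]
+L2 (α=1/2) → [257/2, 52, 803/8]
+L3 (α=1) → [152, 73, 180]
+L4 (α=1/2) → [317/2, 142, 118]
+L5 (α=4/5) → [901/10, 1082/5, 278/5]
+L6 (α=3/5) → [1441/25, 4264/25, 4156/25]
= [58, 171, 166]

at x=1,y=2 over L1,L2,L3,L4,L5:
L1 α=5/8: [275/8, 955/8, 120]
L2 α=1/2: [1307/16, 1587/16, 80]
L3 α=2/3: [2505/16, 1265/16, 184/3]
L4 α=1/7: [8459/56, 5155/56, 591/7]
L5 α=1/2: [10811/112, 7675/112, 2257/14]
rounded: [97, 69, 161]

at x=3,y=0 over L1,L2,L3,L4,L5,L7:
L1 α=1/4: [44, 47, 3/4]
L2 α=1/2: [257/2, 52, 803/8]
L3 α=1: [152, 73, 180]
L4 α=1/2: [317/2, 142, 118]
L5 α=4/5: [901/10, 1082/5, 278/5]
L7 α=3/5: [1906/25, 5584/25, 2191/25]
rounded: [76, 223, 88]


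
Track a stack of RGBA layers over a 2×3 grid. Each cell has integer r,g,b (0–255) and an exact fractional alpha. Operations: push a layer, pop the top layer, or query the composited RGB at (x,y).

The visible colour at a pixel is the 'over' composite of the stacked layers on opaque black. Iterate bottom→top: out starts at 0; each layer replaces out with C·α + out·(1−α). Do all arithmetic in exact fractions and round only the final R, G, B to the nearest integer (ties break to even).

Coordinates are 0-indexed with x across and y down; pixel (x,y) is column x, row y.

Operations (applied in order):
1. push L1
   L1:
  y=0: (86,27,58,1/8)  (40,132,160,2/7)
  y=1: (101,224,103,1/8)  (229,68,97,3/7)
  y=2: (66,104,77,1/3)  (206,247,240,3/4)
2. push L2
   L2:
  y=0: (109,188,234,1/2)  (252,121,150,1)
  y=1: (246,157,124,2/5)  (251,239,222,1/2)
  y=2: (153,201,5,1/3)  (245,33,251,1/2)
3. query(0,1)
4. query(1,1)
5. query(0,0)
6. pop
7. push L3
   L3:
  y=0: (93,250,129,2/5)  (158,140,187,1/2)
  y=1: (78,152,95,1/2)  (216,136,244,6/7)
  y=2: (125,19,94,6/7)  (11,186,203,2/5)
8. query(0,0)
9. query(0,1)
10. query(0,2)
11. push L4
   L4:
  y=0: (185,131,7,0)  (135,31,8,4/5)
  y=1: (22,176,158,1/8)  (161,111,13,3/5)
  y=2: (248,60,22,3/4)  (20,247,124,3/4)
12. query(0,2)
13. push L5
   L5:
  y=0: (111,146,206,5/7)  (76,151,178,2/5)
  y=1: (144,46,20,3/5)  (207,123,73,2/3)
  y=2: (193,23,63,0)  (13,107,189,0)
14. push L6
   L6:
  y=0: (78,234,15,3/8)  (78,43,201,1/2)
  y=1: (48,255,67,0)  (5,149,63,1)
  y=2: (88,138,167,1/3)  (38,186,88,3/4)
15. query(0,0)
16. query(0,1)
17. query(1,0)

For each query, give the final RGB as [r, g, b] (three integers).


at x=0,y=1 over L1,L2:
after L1 α=1/8: [101/8, 28, 103/8]
after L2 α=2/5: [4239/40, 398/5, 2293/40]
= [106, 80, 57]

at x=1,y=1 over L1,L2:
after L1 α=3/7: [687/7, 204/7, 291/7]
after L2 α=1/2: [1222/7, 1877/14, 1845/14]
= [175, 134, 132]

(0,0) stack=L1,L2; from [0,0,0]:
+L1 (α=1/8) → [43/4, 27/8, 29/4]
+L2 (α=1/2) → [479/8, 1531/16, 965/8]
= [60, 96, 121]

(0,0) stack=L1,L3; from [0,0,0]:
L1 α=1/8: [43/4, 27/8, 29/4]
L3 α=2/5: [873/20, 4081/40, 1119/20]
rounded: [44, 102, 56]

(0,1) stack=L1,L3; from [0,0,0]:
after L1 α=1/8: [101/8, 28, 103/8]
after L3 α=1/2: [725/16, 90, 863/16]
→ [45, 90, 54]

query (0,2) [L1,L3] — begin 0,0,0
L1 α=1/3: [22, 104/3, 77/3]
L3 α=6/7: [772/7, 446/21, 1769/21]
→ [110, 21, 84]

(0,2) stack=L1,L3,L4; from [0,0,0]:
after L1 α=1/3: [22, 104/3, 77/3]
after L3 α=6/7: [772/7, 446/21, 1769/21]
after L4 α=3/4: [1495/7, 2113/42, 3155/84]
= [214, 50, 38]

at x=0,y=0 over L1,L3,L4,L5,L6:
after L1 α=1/8: [43/4, 27/8, 29/4]
after L3 α=2/5: [873/20, 4081/40, 1119/20]
after L4 α=0: [873/20, 4081/40, 1119/20]
after L5 α=5/7: [6423/70, 18681/140, 11419/70]
after L6 α=3/8: [9699/112, 38337/224, 12049/112]
→ [87, 171, 108]

(0,1) stack=L1,L3,L4,L5,L6; from [0,0,0]:
after L1 α=1/8: [101/8, 28, 103/8]
after L3 α=1/2: [725/16, 90, 863/16]
after L4 α=1/8: [5427/128, 403/4, 8569/128]
after L5 α=3/5: [6615/64, 679/10, 12409/320]
after L6 α=0: [6615/64, 679/10, 12409/320]
→ [103, 68, 39]

query (1,0) [L1,L3,L4,L5,L6] — begin 0,0,0
+L1 (α=2/7) → [80/7, 264/7, 320/7]
+L3 (α=1/2) → [593/7, 622/7, 1629/14]
+L4 (α=4/5) → [4373/35, 298/7, 2077/70]
+L5 (α=2/5) → [18439/175, 3008/35, 31151/350]
+L6 (α=1/2) → [32089/350, 4513/70, 101501/700]
= [92, 64, 145]
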